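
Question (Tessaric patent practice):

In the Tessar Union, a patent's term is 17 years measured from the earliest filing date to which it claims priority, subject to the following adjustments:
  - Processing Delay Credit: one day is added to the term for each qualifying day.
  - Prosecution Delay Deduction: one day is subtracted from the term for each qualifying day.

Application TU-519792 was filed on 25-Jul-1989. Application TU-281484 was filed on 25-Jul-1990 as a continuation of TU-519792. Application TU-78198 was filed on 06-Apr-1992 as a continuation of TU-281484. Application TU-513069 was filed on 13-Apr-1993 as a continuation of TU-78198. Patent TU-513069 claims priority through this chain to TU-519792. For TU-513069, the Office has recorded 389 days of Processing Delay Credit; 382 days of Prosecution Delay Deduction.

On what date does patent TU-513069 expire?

Earliest priority filing: 25 July 1989.
Base term: 25 July 1989 + 17 years → 25 July 2006.
Processing Delay Credit: +389 days → 18 August 2007.
Prosecution Delay Deduction: −382 days → 1 August 2006.

August 1, 2006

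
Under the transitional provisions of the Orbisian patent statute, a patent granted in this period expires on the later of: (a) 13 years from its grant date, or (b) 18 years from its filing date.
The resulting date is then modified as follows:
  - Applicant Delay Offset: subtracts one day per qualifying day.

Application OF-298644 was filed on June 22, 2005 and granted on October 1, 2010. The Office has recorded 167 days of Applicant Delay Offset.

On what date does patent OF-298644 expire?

(a) grant + 13 years → 1 October 2023.
(b) filing + 18 years → 22 June 2023.
Later of the two: 1 October 2023.
Applicant Delay Offset: −167 days → 17 April 2023.

April 17, 2023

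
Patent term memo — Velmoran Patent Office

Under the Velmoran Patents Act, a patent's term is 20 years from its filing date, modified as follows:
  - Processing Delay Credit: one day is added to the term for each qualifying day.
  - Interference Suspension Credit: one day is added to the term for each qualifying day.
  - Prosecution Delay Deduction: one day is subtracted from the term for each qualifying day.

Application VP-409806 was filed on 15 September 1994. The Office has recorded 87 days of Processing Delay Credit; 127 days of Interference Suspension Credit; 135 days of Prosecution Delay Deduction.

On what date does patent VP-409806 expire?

2014-12-03

Base term: filing date + 20 years → 15 September 2014.
Processing Delay Credit: +87 days → 11 December 2014.
Interference Suspension Credit: +127 days → 17 April 2015.
Prosecution Delay Deduction: −135 days → 3 December 2014.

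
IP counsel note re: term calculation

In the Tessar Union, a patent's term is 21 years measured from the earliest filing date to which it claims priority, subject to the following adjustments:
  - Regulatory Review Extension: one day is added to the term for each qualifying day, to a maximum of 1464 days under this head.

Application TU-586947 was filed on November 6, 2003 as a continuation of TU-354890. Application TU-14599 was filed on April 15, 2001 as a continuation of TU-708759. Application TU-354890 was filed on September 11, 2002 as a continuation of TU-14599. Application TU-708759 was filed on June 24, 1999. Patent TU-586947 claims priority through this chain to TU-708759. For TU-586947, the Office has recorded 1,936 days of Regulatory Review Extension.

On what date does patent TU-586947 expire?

June 27, 2024

Earliest priority filing: 24 June 1999.
Base term: 24 June 1999 + 21 years → 24 June 2020.
Regulatory Review Extension: 1936 days claimed exceeds the 1464-day cap, so +1464 days → 27 June 2024.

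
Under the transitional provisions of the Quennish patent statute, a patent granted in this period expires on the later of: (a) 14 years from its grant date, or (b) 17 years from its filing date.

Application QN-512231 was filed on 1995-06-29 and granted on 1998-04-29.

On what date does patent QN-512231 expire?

2012-06-29

(a) grant + 14 years → 29 April 2012.
(b) filing + 17 years → 29 June 2012.
Later of the two: 29 June 2012.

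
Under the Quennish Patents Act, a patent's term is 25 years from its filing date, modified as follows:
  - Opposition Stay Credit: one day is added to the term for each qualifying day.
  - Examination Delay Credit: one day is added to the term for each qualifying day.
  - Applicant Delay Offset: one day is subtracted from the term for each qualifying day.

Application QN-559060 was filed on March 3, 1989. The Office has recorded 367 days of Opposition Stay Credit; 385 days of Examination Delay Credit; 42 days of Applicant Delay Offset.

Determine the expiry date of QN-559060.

Base term: filing date + 25 years → 3 March 2014.
Opposition Stay Credit: +367 days → 5 March 2015.
Examination Delay Credit: +385 days → 24 March 2016.
Applicant Delay Offset: −42 days → 11 February 2016.

February 11, 2016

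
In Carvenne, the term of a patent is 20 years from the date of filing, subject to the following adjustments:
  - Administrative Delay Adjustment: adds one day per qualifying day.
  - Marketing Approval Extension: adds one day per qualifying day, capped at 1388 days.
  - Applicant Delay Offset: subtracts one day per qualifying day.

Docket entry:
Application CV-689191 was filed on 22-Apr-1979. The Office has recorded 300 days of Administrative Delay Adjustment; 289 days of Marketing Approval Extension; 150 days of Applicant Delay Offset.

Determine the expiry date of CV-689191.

2000-07-04

Base term: filing date + 20 years → 22 April 1999.
Administrative Delay Adjustment: +300 days → 16 February 2000.
Marketing Approval Extension: 289 days (within the 1388-day cap) → +289 days → 1 December 2000.
Applicant Delay Offset: −150 days → 4 July 2000.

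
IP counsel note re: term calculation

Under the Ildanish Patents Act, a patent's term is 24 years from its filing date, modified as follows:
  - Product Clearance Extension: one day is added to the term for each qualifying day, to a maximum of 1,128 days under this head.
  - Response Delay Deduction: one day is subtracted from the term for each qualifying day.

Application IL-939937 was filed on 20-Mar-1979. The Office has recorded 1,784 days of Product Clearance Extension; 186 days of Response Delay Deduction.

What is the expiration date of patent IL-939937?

Base term: filing date + 24 years → 20 March 2003.
Product Clearance Extension: 1784 days claimed exceeds the 1128-day cap, so +1128 days → 21 April 2006.
Response Delay Deduction: −186 days → 17 October 2005.

2005-10-17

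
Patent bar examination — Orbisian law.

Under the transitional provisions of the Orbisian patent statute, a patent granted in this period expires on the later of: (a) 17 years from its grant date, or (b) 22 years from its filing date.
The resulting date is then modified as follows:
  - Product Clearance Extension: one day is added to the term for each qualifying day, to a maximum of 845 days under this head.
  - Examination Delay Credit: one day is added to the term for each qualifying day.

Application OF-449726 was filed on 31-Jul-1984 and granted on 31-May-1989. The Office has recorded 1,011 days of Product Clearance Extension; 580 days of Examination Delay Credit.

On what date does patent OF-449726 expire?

2010-06-25

(a) grant + 17 years → 31 May 2006.
(b) filing + 22 years → 31 July 2006.
Later of the two: 31 July 2006.
Product Clearance Extension: 1011 days claimed exceeds the 845-day cap, so +845 days → 22 November 2008.
Examination Delay Credit: +580 days → 25 June 2010.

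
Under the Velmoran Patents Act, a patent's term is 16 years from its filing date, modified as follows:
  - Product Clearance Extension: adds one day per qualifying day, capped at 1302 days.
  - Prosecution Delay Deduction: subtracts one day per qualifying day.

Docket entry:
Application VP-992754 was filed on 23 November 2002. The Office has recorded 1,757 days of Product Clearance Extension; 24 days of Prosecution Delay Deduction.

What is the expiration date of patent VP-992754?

Base term: filing date + 16 years → 23 November 2018.
Product Clearance Extension: 1757 days claimed exceeds the 1302-day cap, so +1302 days → 17 June 2022.
Prosecution Delay Deduction: −24 days → 24 May 2022.

May 24, 2022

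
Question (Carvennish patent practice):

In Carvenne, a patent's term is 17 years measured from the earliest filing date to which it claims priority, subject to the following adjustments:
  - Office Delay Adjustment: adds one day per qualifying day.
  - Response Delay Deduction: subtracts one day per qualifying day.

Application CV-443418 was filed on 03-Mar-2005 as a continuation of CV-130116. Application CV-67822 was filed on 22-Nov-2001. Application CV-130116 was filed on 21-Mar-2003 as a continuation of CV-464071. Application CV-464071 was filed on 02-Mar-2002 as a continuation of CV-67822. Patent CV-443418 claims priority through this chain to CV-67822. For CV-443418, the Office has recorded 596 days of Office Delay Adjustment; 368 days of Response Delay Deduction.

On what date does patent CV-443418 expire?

2019-07-08

Earliest priority filing: 22 November 2001.
Base term: 22 November 2001 + 17 years → 22 November 2018.
Office Delay Adjustment: +596 days → 10 July 2020.
Response Delay Deduction: −368 days → 8 July 2019.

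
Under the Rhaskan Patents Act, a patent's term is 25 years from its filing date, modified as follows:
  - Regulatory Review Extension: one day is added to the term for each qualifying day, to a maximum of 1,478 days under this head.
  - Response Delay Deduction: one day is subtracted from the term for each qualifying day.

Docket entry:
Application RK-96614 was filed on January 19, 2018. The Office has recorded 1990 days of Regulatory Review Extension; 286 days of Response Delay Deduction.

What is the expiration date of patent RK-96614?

Base term: filing date + 25 years → 19 January 2043.
Regulatory Review Extension: 1990 days claimed exceeds the 1478-day cap, so +1478 days → 5 February 2047.
Response Delay Deduction: −286 days → 25 April 2046.

2046-04-25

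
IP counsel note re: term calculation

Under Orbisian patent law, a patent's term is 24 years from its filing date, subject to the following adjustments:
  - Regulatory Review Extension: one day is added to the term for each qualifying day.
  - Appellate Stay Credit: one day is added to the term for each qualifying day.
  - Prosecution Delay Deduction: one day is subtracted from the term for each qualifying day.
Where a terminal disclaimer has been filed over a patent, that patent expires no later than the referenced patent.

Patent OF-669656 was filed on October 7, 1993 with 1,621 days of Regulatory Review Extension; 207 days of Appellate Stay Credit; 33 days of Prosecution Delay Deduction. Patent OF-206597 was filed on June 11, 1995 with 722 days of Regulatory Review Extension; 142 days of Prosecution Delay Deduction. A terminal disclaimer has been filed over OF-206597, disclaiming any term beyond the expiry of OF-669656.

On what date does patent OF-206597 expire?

2021-01-11

Natural term of OF-206597:
  Base: filing + 24 years → 11 June 2019.
  Regulatory Review Extension: +722 days → 2 June 2021.
  Prosecution Delay Deduction: −142 days → 11 January 2021.
Expiry of referenced patent OF-669656:
  Base: filing + 24 years → 7 October 2017.
  Regulatory Review Extension: +1621 days → 16 March 2022.
  Appellate Stay Credit: +207 days → 9 October 2022.
  Prosecution Delay Deduction: −33 days → 6 September 2022.
Terminal disclaimer: OF-206597 expires on the earlier of 11 January 2021 and 6 September 2022.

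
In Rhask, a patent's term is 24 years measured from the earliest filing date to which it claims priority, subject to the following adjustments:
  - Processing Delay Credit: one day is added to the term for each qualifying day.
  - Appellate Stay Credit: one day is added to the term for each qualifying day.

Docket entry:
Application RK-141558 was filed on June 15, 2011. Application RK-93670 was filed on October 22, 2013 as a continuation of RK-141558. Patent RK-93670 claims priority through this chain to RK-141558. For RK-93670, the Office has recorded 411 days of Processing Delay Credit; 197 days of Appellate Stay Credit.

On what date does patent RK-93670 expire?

Earliest priority filing: 15 June 2011.
Base term: 15 June 2011 + 24 years → 15 June 2035.
Processing Delay Credit: +411 days → 30 July 2036.
Appellate Stay Credit: +197 days → 12 February 2037.

2037-02-12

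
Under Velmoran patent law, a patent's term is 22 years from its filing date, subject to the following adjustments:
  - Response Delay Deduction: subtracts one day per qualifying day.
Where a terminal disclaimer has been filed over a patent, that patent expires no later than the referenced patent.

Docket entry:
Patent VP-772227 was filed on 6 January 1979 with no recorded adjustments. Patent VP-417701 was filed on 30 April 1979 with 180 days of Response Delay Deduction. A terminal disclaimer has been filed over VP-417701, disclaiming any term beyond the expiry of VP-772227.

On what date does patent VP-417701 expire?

November 1, 2000

Natural term of VP-417701:
  Base: filing + 22 years → 30 April 2001.
  Response Delay Deduction: −180 days → 1 November 2000.
Expiry of referenced patent VP-772227:
  Base: filing + 22 years → 6 January 2001.
Terminal disclaimer: VP-417701 expires on the earlier of 1 November 2000 and 6 January 2001.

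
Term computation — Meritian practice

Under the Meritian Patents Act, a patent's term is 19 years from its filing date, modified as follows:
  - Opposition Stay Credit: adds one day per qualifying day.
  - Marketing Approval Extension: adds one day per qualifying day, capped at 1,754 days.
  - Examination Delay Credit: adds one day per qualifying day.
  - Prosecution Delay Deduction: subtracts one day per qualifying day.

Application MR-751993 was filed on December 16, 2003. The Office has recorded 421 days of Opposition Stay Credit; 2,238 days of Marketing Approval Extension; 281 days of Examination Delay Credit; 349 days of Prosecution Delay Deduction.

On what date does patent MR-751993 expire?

Base term: filing date + 19 years → 16 December 2022.
Opposition Stay Credit: +421 days → 10 February 2024.
Marketing Approval Extension: 2238 days claimed exceeds the 1754-day cap, so +1754 days → 29 November 2028.
Examination Delay Credit: +281 days → 6 September 2029.
Prosecution Delay Deduction: −349 days → 22 September 2028.

2028-09-22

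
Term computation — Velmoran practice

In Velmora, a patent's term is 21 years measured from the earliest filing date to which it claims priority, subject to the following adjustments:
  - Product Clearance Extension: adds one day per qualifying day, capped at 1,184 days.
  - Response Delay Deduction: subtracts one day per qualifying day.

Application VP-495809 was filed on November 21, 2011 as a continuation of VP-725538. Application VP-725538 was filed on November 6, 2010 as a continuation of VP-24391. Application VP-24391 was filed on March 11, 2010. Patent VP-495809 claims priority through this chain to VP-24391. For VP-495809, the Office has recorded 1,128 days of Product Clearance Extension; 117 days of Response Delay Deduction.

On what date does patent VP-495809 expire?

December 16, 2033

Earliest priority filing: 11 March 2010.
Base term: 11 March 2010 + 21 years → 11 March 2031.
Product Clearance Extension: 1128 days (within the 1184-day cap) → +1128 days → 12 April 2034.
Response Delay Deduction: −117 days → 16 December 2033.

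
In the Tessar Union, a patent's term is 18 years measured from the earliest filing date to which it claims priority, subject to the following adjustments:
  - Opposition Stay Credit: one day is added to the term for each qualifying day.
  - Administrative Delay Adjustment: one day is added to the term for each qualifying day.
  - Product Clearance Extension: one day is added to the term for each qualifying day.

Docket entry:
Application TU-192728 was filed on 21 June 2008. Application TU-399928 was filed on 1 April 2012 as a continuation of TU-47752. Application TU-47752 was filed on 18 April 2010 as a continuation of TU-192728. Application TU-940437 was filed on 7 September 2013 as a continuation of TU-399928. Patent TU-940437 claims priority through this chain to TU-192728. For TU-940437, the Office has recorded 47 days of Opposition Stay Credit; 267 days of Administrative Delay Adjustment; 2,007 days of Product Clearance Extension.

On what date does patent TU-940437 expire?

October 28, 2032

Earliest priority filing: 21 June 2008.
Base term: 21 June 2008 + 18 years → 21 June 2026.
Opposition Stay Credit: +47 days → 7 August 2026.
Administrative Delay Adjustment: +267 days → 1 May 2027.
Product Clearance Extension: +2007 days → 28 October 2032.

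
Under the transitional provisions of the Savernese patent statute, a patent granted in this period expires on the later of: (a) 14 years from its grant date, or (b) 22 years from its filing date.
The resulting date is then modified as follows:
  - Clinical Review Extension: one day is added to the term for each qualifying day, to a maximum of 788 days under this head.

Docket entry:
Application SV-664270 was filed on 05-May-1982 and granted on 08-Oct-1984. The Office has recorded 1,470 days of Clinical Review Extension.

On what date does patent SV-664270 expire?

July 2, 2006

(a) grant + 14 years → 8 October 1998.
(b) filing + 22 years → 5 May 2004.
Later of the two: 5 May 2004.
Clinical Review Extension: 1470 days claimed exceeds the 788-day cap, so +788 days → 2 July 2006.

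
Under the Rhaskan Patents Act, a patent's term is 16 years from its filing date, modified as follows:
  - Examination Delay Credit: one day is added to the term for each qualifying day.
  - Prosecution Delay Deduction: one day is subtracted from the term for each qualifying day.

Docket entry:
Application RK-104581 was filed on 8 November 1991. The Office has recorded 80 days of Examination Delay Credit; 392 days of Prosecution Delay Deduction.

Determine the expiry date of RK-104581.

December 31, 2006

Base term: filing date + 16 years → 8 November 2007.
Examination Delay Credit: +80 days → 27 January 2008.
Prosecution Delay Deduction: −392 days → 31 December 2006.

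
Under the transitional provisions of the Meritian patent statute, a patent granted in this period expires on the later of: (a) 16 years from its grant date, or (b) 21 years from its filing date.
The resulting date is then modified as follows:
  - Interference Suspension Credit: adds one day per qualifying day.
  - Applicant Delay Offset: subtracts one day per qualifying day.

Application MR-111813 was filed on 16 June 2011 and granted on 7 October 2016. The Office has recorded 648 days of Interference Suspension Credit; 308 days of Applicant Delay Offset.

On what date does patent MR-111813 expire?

September 12, 2033

(a) grant + 16 years → 7 October 2032.
(b) filing + 21 years → 16 June 2032.
Later of the two: 7 October 2032.
Interference Suspension Credit: +648 days → 17 July 2034.
Applicant Delay Offset: −308 days → 12 September 2033.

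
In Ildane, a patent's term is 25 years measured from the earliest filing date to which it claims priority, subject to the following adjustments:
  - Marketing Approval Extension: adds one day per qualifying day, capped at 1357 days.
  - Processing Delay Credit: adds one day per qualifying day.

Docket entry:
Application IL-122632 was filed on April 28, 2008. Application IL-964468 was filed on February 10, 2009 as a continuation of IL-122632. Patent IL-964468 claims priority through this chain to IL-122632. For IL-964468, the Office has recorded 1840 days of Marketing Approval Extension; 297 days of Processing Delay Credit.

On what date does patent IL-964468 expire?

November 7, 2037

Earliest priority filing: 28 April 2008.
Base term: 28 April 2008 + 25 years → 28 April 2033.
Marketing Approval Extension: 1840 days claimed exceeds the 1357-day cap, so +1357 days → 14 January 2037.
Processing Delay Credit: +297 days → 7 November 2037.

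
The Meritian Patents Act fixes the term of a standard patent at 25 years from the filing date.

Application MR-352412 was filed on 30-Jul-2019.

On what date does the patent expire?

2044-07-30

Filing date + 25 years → 30 July 2044.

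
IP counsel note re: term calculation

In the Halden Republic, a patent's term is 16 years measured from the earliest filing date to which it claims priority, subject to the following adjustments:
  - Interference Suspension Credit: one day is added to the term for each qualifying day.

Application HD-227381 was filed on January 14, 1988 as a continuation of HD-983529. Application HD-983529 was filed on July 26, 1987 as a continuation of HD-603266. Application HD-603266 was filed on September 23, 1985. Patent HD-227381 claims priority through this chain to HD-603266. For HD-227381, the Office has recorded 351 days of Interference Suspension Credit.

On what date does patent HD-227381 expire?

2002-09-09

Earliest priority filing: 23 September 1985.
Base term: 23 September 1985 + 16 years → 23 September 2001.
Interference Suspension Credit: +351 days → 9 September 2002.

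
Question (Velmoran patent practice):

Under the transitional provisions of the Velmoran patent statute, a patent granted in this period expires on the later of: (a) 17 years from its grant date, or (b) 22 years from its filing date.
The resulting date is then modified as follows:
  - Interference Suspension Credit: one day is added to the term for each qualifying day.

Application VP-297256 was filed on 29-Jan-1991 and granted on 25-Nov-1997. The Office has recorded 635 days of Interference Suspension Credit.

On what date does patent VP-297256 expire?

2016-08-21

(a) grant + 17 years → 25 November 2014.
(b) filing + 22 years → 29 January 2013.
Later of the two: 25 November 2014.
Interference Suspension Credit: +635 days → 21 August 2016.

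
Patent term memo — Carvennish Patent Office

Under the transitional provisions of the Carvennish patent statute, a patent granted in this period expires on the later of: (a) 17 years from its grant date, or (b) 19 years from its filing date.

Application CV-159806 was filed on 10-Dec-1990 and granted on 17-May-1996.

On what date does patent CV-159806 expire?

(a) grant + 17 years → 17 May 2013.
(b) filing + 19 years → 10 December 2009.
Later of the two: 17 May 2013.

2013-05-17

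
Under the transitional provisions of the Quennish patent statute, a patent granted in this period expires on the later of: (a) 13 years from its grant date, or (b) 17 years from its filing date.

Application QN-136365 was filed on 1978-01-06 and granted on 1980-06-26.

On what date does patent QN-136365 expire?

January 6, 1995

(a) grant + 13 years → 26 June 1993.
(b) filing + 17 years → 6 January 1995.
Later of the two: 6 January 1995.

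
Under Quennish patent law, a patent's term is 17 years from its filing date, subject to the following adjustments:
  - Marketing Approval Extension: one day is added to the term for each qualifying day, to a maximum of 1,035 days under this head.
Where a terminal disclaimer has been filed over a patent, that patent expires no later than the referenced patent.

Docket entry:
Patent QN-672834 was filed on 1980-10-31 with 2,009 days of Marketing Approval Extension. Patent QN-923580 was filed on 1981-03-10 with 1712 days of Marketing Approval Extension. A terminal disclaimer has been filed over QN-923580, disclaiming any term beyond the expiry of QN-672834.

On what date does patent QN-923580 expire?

August 31, 2000

Natural term of QN-923580:
  Base: filing + 17 years → 10 March 1998.
  Marketing Approval Extension: 1712 days claimed exceeds the 1035-day cap, so +1035 days → 8 January 2001.
Expiry of referenced patent QN-672834:
  Base: filing + 17 years → 31 October 1997.
  Marketing Approval Extension: 2009 days claimed exceeds the 1035-day cap, so +1035 days → 31 August 2000.
Terminal disclaimer: QN-923580 expires on the earlier of 8 January 2001 and 31 August 2000.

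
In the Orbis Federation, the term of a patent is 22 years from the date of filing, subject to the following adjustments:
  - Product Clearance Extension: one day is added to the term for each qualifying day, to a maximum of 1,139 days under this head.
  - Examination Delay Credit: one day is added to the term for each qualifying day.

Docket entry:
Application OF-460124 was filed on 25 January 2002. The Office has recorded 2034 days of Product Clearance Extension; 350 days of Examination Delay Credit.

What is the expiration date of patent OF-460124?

Base term: filing date + 22 years → 25 January 2024.
Product Clearance Extension: 2034 days claimed exceeds the 1139-day cap, so +1139 days → 9 March 2027.
Examination Delay Credit: +350 days → 22 February 2028.

2028-02-22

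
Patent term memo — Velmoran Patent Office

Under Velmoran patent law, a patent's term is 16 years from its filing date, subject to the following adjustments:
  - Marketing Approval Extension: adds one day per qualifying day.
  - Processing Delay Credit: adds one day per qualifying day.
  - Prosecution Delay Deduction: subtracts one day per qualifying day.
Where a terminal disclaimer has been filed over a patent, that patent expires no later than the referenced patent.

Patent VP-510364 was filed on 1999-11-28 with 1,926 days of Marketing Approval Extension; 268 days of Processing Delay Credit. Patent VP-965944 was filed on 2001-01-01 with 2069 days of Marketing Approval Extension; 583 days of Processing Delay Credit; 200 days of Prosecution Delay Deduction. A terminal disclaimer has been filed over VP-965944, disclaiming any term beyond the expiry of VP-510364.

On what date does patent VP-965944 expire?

Natural term of VP-965944:
  Base: filing + 16 years → 1 January 2017.
  Marketing Approval Extension: +2069 days → 1 September 2022.
  Processing Delay Credit: +583 days → 6 April 2024.
  Prosecution Delay Deduction: −200 days → 19 September 2023.
Expiry of referenced patent VP-510364:
  Base: filing + 16 years → 28 November 2015.
  Marketing Approval Extension: +1926 days → 7 March 2021.
  Processing Delay Credit: +268 days → 30 November 2021.
Terminal disclaimer: VP-965944 expires on the earlier of 19 September 2023 and 30 November 2021.

2021-11-30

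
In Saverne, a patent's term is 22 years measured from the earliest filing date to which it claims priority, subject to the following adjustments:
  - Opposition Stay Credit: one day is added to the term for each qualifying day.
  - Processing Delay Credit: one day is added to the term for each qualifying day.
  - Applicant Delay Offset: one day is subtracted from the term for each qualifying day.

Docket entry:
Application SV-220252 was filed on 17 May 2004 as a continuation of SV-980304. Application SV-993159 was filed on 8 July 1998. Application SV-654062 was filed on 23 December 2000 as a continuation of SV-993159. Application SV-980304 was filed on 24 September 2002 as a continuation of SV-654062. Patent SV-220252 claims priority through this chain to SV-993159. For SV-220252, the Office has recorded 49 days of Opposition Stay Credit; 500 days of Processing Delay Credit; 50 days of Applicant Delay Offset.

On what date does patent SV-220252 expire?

November 19, 2021

Earliest priority filing: 8 July 1998.
Base term: 8 July 1998 + 22 years → 8 July 2020.
Opposition Stay Credit: +49 days → 26 August 2020.
Processing Delay Credit: +500 days → 8 January 2022.
Applicant Delay Offset: −50 days → 19 November 2021.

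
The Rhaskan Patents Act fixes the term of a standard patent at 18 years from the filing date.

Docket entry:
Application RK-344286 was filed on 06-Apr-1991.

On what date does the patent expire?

Filing date + 18 years → 6 April 2009.

April 6, 2009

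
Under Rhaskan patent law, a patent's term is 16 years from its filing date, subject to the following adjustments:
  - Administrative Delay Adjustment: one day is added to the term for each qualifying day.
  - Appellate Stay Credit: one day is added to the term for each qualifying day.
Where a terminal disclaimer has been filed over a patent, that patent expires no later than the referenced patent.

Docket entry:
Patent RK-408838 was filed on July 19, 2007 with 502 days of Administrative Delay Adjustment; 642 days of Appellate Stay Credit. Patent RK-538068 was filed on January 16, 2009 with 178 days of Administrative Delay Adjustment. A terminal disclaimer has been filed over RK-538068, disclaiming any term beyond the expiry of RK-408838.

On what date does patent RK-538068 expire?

July 13, 2025

Natural term of RK-538068:
  Base: filing + 16 years → 16 January 2025.
  Administrative Delay Adjustment: +178 days → 13 July 2025.
Expiry of referenced patent RK-408838:
  Base: filing + 16 years → 19 July 2023.
  Administrative Delay Adjustment: +502 days → 2 December 2024.
  Appellate Stay Credit: +642 days → 5 September 2026.
Terminal disclaimer: RK-538068 expires on the earlier of 13 July 2025 and 5 September 2026.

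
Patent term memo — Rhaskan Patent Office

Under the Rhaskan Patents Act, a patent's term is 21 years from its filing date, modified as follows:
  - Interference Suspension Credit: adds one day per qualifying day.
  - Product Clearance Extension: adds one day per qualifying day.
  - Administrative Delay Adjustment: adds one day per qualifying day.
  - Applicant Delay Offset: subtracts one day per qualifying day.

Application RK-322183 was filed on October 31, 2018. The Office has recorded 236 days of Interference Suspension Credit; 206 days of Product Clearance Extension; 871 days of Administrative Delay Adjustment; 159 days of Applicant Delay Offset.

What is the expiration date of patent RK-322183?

2042-12-28

Base term: filing date + 21 years → 31 October 2039.
Interference Suspension Credit: +236 days → 23 June 2040.
Product Clearance Extension: +206 days → 15 January 2041.
Administrative Delay Adjustment: +871 days → 5 June 2043.
Applicant Delay Offset: −159 days → 28 December 2042.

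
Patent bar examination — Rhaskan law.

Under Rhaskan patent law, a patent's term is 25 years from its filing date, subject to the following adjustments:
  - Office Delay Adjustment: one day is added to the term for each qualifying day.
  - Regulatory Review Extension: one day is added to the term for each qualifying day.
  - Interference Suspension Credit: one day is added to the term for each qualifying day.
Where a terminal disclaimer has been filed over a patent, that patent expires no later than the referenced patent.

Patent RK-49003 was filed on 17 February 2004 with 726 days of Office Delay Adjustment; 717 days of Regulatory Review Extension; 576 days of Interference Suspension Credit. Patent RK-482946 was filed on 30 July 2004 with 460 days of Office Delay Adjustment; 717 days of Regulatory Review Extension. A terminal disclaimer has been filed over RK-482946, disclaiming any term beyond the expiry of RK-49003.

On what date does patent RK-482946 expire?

Natural term of RK-482946:
  Base: filing + 25 years → 30 July 2029.
  Office Delay Adjustment: +460 days → 2 November 2030.
  Regulatory Review Extension: +717 days → 19 October 2032.
Expiry of referenced patent RK-49003:
  Base: filing + 25 years → 17 February 2029.
  Office Delay Adjustment: +726 days → 13 February 2031.
  Regulatory Review Extension: +717 days → 30 January 2033.
  Interference Suspension Credit: +576 days → 29 August 2034.
Terminal disclaimer: RK-482946 expires on the earlier of 19 October 2032 and 29 August 2034.

2032-10-19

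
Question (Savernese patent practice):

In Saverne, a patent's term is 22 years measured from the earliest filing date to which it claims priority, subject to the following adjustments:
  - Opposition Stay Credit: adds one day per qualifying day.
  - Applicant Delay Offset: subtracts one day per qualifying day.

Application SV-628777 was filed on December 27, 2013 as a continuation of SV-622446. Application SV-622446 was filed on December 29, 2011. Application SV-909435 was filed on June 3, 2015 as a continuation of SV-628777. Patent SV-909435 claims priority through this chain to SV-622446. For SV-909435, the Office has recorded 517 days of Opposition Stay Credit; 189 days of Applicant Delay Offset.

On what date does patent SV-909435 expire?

2034-11-22

Earliest priority filing: 29 December 2011.
Base term: 29 December 2011 + 22 years → 29 December 2033.
Opposition Stay Credit: +517 days → 30 May 2035.
Applicant Delay Offset: −189 days → 22 November 2034.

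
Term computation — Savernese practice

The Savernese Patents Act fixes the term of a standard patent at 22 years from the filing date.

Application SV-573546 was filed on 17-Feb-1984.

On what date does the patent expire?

Filing date + 22 years → 17 February 2006.

February 17, 2006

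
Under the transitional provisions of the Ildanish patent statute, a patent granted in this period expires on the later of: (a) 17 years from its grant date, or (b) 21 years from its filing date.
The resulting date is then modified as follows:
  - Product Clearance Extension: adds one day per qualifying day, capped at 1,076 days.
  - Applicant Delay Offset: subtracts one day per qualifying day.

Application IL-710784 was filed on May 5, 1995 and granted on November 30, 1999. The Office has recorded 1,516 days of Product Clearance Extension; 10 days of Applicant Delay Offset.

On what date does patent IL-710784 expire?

(a) grant + 17 years → 30 November 2016.
(b) filing + 21 years → 5 May 2016.
Later of the two: 30 November 2016.
Product Clearance Extension: 1516 days claimed exceeds the 1076-day cap, so +1076 days → 11 November 2019.
Applicant Delay Offset: −10 days → 1 November 2019.

2019-11-01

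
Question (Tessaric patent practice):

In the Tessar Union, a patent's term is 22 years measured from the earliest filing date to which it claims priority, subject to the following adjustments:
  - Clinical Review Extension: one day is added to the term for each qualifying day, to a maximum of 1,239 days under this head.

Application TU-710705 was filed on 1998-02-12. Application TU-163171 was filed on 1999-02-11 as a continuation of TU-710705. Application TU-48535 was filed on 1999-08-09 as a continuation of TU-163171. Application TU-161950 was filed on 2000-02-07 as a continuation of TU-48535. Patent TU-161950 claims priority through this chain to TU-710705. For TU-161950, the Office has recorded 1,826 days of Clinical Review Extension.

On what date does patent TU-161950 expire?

July 5, 2023

Earliest priority filing: 12 February 1998.
Base term: 12 February 1998 + 22 years → 12 February 2020.
Clinical Review Extension: 1826 days claimed exceeds the 1239-day cap, so +1239 days → 5 July 2023.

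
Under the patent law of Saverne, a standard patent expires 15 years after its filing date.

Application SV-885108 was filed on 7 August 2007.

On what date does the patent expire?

Filing date + 15 years → 7 August 2022.

August 7, 2022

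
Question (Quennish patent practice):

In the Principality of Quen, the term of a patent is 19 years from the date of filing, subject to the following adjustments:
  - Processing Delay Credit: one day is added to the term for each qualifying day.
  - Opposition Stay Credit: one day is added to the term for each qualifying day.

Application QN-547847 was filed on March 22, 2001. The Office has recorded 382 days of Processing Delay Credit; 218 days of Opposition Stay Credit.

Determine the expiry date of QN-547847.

November 12, 2021

Base term: filing date + 19 years → 22 March 2020.
Processing Delay Credit: +382 days → 8 April 2021.
Opposition Stay Credit: +218 days → 12 November 2021.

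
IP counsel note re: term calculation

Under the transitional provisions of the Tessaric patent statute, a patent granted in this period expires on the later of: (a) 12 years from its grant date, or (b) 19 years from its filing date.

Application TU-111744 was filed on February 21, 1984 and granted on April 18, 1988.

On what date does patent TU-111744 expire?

(a) grant + 12 years → 18 April 2000.
(b) filing + 19 years → 21 February 2003.
Later of the two: 21 February 2003.

February 21, 2003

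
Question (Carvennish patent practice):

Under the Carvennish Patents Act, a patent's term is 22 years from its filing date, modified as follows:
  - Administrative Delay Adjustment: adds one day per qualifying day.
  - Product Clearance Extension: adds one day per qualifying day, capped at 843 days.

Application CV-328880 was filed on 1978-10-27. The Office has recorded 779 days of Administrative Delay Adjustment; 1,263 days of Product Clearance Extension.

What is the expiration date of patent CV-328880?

2005-04-06

Base term: filing date + 22 years → 27 October 2000.
Administrative Delay Adjustment: +779 days → 15 December 2002.
Product Clearance Extension: 1263 days claimed exceeds the 843-day cap, so +843 days → 6 April 2005.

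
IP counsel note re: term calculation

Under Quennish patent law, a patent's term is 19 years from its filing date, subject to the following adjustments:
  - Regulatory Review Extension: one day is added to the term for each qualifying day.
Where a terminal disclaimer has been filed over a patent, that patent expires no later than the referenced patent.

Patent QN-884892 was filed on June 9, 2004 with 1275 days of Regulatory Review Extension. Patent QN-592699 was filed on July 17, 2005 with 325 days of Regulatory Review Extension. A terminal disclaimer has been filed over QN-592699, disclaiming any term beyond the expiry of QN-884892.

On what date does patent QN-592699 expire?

2025-06-07

Natural term of QN-592699:
  Base: filing + 19 years → 17 July 2024.
  Regulatory Review Extension: +325 days → 7 June 2025.
Expiry of referenced patent QN-884892:
  Base: filing + 19 years → 9 June 2023.
  Regulatory Review Extension: +1275 days → 5 December 2026.
Terminal disclaimer: QN-592699 expires on the earlier of 7 June 2025 and 5 December 2026.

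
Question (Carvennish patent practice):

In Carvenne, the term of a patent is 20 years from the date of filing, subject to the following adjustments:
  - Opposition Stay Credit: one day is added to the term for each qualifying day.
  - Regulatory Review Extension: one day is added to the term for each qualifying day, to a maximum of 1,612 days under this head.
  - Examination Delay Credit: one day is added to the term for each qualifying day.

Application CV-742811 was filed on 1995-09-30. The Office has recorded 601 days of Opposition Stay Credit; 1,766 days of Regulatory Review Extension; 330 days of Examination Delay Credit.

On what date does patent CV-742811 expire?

2022-09-16

Base term: filing date + 20 years → 30 September 2015.
Opposition Stay Credit: +601 days → 23 May 2017.
Regulatory Review Extension: 1766 days claimed exceeds the 1612-day cap, so +1612 days → 21 October 2021.
Examination Delay Credit: +330 days → 16 September 2022.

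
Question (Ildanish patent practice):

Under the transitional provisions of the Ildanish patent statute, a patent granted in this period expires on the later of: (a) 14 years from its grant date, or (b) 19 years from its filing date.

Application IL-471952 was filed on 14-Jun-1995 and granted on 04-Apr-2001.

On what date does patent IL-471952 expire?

(a) grant + 14 years → 4 April 2015.
(b) filing + 19 years → 14 June 2014.
Later of the two: 4 April 2015.

April 4, 2015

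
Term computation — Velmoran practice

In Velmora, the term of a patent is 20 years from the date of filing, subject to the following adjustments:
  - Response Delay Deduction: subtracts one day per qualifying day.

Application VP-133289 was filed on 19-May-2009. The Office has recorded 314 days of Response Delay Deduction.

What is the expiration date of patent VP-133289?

Base term: filing date + 20 years → 19 May 2029.
Response Delay Deduction: −314 days → 9 July 2028.

July 9, 2028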